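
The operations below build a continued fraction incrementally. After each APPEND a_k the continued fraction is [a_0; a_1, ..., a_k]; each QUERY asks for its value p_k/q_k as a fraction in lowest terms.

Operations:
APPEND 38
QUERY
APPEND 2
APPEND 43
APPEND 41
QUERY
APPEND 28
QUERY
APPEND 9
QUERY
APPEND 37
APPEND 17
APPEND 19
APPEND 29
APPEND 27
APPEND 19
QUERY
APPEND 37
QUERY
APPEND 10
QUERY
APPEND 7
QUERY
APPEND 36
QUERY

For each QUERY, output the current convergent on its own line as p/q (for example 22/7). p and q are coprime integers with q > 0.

APPEND 38: p_0 = 38·1 + 0 = 38, q_0 = 38·0 + 1 = 1 → 38/1
APPEND 2: p_1 = 2·38 + 1 = 77, q_1 = 2·1 + 0 = 2 → 77/2
APPEND 43: p_2 = 43·77 + 38 = 3349, q_2 = 43·2 + 1 = 87 → 3349/87
APPEND 41: p_3 = 41·3349 + 77 = 137386, q_3 = 41·87 + 2 = 3569 → 137386/3569
APPEND 28: p_4 = 28·137386 + 3349 = 3850157, q_4 = 28·3569 + 87 = 100019 → 3850157/100019
APPEND 9: p_5 = 9·3850157 + 137386 = 34788799, q_5 = 9·100019 + 3569 = 903740 → 34788799/903740
APPEND 37: p_6 = 37·34788799 + 3850157 = 1291035720, q_6 = 37·903740 + 100019 = 33538399 → 1291035720/33538399
APPEND 17: p_7 = 17·1291035720 + 34788799 = 21982396039, q_7 = 17·33538399 + 903740 = 571056523 → 21982396039/571056523
APPEND 19: p_8 = 19·21982396039 + 1291035720 = 418956560461, q_8 = 19·571056523 + 33538399 = 10883612336 → 418956560461/10883612336
APPEND 29: p_9 = 29·418956560461 + 21982396039 = 12171722649408, q_9 = 29·10883612336 + 571056523 = 316195814267 → 12171722649408/316195814267
APPEND 27: p_10 = 27·12171722649408 + 418956560461 = 329055468094477, q_10 = 27·316195814267 + 10883612336 = 8548170597545 → 329055468094477/8548170597545
APPEND 19: p_11 = 19·329055468094477 + 12171722649408 = 6264225616444471, q_11 = 19·8548170597545 + 316195814267 = 162731437167622 → 6264225616444471/162731437167622
APPEND 37: p_12 = 37·6264225616444471 + 329055468094477 = 232105403276539904, q_12 = 37·162731437167622 + 8548170597545 = 6029611345799559 → 232105403276539904/6029611345799559
APPEND 10: p_13 = 10·232105403276539904 + 6264225616444471 = 2327318258381843511, q_13 = 10·6029611345799559 + 162731437167622 = 60458844895163212 → 2327318258381843511/60458844895163212
APPEND 7: p_14 = 7·2327318258381843511 + 232105403276539904 = 16523333211949444481, q_14 = 7·60458844895163212 + 6029611345799559 = 429241525611942043 → 16523333211949444481/429241525611942043
APPEND 36: p_15 = 36·16523333211949444481 + 2327318258381843511 = 597167313888561844827, q_15 = 36·429241525611942043 + 60458844895163212 = 15513153766925076760 → 597167313888561844827/15513153766925076760

38/1
137386/3569
3850157/100019
34788799/903740
6264225616444471/162731437167622
232105403276539904/6029611345799559
2327318258381843511/60458844895163212
16523333211949444481/429241525611942043
597167313888561844827/15513153766925076760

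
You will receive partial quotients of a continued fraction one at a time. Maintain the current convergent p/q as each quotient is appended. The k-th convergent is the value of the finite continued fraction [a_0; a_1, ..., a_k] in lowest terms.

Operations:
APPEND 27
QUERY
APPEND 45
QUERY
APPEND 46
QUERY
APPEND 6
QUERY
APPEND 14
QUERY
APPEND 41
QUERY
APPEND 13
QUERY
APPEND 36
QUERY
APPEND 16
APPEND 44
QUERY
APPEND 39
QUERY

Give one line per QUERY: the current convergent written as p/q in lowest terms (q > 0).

27/1
1216/45
55963/2071
336994/12471
4773879/176665
196066033/7255736
2553632308/94501233
92126829121/3409300124
65061774351857/2407714641672
2538885782620667/93955514328425

APPEND 27: p_0 = 27·1 + 0 = 27, q_0 = 27·0 + 1 = 1 → 27/1
APPEND 45: p_1 = 45·27 + 1 = 1216, q_1 = 45·1 + 0 = 45 → 1216/45
APPEND 46: p_2 = 46·1216 + 27 = 55963, q_2 = 46·45 + 1 = 2071 → 55963/2071
APPEND 6: p_3 = 6·55963 + 1216 = 336994, q_3 = 6·2071 + 45 = 12471 → 336994/12471
APPEND 14: p_4 = 14·336994 + 55963 = 4773879, q_4 = 14·12471 + 2071 = 176665 → 4773879/176665
APPEND 41: p_5 = 41·4773879 + 336994 = 196066033, q_5 = 41·176665 + 12471 = 7255736 → 196066033/7255736
APPEND 13: p_6 = 13·196066033 + 4773879 = 2553632308, q_6 = 13·7255736 + 176665 = 94501233 → 2553632308/94501233
APPEND 36: p_7 = 36·2553632308 + 196066033 = 92126829121, q_7 = 36·94501233 + 7255736 = 3409300124 → 92126829121/3409300124
APPEND 16: p_8 = 16·92126829121 + 2553632308 = 1476582898244, q_8 = 16·3409300124 + 94501233 = 54643303217 → 1476582898244/54643303217
APPEND 44: p_9 = 44·1476582898244 + 92126829121 = 65061774351857, q_9 = 44·54643303217 + 3409300124 = 2407714641672 → 65061774351857/2407714641672
APPEND 39: p_10 = 39·65061774351857 + 1476582898244 = 2538885782620667, q_10 = 39·2407714641672 + 54643303217 = 93955514328425 → 2538885782620667/93955514328425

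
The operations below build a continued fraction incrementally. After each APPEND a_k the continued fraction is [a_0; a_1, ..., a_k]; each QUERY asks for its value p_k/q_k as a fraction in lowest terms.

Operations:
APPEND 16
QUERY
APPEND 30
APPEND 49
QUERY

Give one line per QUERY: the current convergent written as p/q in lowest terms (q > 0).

16/1
23585/1471

APPEND 16: p_0 = 16·1 + 0 = 16, q_0 = 16·0 + 1 = 1 → 16/1
APPEND 30: p_1 = 30·16 + 1 = 481, q_1 = 30·1 + 0 = 30 → 481/30
APPEND 49: p_2 = 49·481 + 16 = 23585, q_2 = 49·30 + 1 = 1471 → 23585/1471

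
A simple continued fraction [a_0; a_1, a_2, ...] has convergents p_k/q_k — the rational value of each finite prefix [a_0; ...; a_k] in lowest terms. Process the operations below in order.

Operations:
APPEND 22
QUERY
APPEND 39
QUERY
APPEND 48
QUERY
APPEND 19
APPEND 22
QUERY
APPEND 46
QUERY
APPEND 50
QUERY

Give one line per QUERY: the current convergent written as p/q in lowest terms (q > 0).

APPEND 22: p_0 = 22·1 + 0 = 22, q_0 = 22·0 + 1 = 1 → 22/1
APPEND 39: p_1 = 39·22 + 1 = 859, q_1 = 39·1 + 0 = 39 → 859/39
APPEND 48: p_2 = 48·859 + 22 = 41254, q_2 = 48·39 + 1 = 1873 → 41254/1873
APPEND 19: p_3 = 19·41254 + 859 = 784685, q_3 = 19·1873 + 39 = 35626 → 784685/35626
APPEND 22: p_4 = 22·784685 + 41254 = 17304324, q_4 = 22·35626 + 1873 = 785645 → 17304324/785645
APPEND 46: p_5 = 46·17304324 + 784685 = 796783589, q_5 = 46·785645 + 35626 = 36175296 → 796783589/36175296
APPEND 50: p_6 = 50·796783589 + 17304324 = 39856483774, q_6 = 50·36175296 + 785645 = 1809550445 → 39856483774/1809550445

22/1
859/39
41254/1873
17304324/785645
796783589/36175296
39856483774/1809550445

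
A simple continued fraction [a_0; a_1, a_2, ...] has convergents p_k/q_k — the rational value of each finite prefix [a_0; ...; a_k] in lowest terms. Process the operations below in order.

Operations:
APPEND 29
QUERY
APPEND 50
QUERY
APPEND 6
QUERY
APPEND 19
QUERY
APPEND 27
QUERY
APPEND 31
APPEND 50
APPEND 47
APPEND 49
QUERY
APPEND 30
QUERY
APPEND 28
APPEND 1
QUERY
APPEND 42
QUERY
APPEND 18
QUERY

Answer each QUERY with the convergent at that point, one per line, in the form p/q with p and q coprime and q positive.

29/1
1451/50
8735/301
167416/5769
4528967/156064
16210455717825/558597260953
486644353635142/16769312826901
14128896711136943/486868669241082
607055914225253407/20918583464539625
10941135352765698269/377021371030954332

APPEND 29: p_0 = 29·1 + 0 = 29, q_0 = 29·0 + 1 = 1 → 29/1
APPEND 50: p_1 = 50·29 + 1 = 1451, q_1 = 50·1 + 0 = 50 → 1451/50
APPEND 6: p_2 = 6·1451 + 29 = 8735, q_2 = 6·50 + 1 = 301 → 8735/301
APPEND 19: p_3 = 19·8735 + 1451 = 167416, q_3 = 19·301 + 50 = 5769 → 167416/5769
APPEND 27: p_4 = 27·167416 + 8735 = 4528967, q_4 = 27·5769 + 301 = 156064 → 4528967/156064
APPEND 31: p_5 = 31·4528967 + 167416 = 140565393, q_5 = 31·156064 + 5769 = 4843753 → 140565393/4843753
APPEND 50: p_6 = 50·140565393 + 4528967 = 7032798617, q_6 = 50·4843753 + 156064 = 242343714 → 7032798617/242343714
APPEND 47: p_7 = 47·7032798617 + 140565393 = 330682100392, q_7 = 47·242343714 + 4843753 = 11394998311 → 330682100392/11394998311
APPEND 49: p_8 = 49·330682100392 + 7032798617 = 16210455717825, q_8 = 49·11394998311 + 242343714 = 558597260953 → 16210455717825/558597260953
APPEND 30: p_9 = 30·16210455717825 + 330682100392 = 486644353635142, q_9 = 30·558597260953 + 11394998311 = 16769312826901 → 486644353635142/16769312826901
APPEND 28: p_10 = 28·486644353635142 + 16210455717825 = 13642252357501801, q_10 = 28·16769312826901 + 558597260953 = 470099356414181 → 13642252357501801/470099356414181
APPEND 1: p_11 = 1·13642252357501801 + 486644353635142 = 14128896711136943, q_11 = 1·470099356414181 + 16769312826901 = 486868669241082 → 14128896711136943/486868669241082
APPEND 42: p_12 = 42·14128896711136943 + 13642252357501801 = 607055914225253407, q_12 = 42·486868669241082 + 470099356414181 = 20918583464539625 → 607055914225253407/20918583464539625
APPEND 18: p_13 = 18·607055914225253407 + 14128896711136943 = 10941135352765698269, q_13 = 18·20918583464539625 + 486868669241082 = 377021371030954332 → 10941135352765698269/377021371030954332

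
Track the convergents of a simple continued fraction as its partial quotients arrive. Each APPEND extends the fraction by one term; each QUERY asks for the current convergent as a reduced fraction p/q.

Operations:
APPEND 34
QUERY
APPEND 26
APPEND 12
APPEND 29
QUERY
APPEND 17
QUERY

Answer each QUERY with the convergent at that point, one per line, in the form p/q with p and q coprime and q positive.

34/1
309851/9103
5278121/155064

APPEND 34: p_0 = 34·1 + 0 = 34, q_0 = 34·0 + 1 = 1 → 34/1
APPEND 26: p_1 = 26·34 + 1 = 885, q_1 = 26·1 + 0 = 26 → 885/26
APPEND 12: p_2 = 12·885 + 34 = 10654, q_2 = 12·26 + 1 = 313 → 10654/313
APPEND 29: p_3 = 29·10654 + 885 = 309851, q_3 = 29·313 + 26 = 9103 → 309851/9103
APPEND 17: p_4 = 17·309851 + 10654 = 5278121, q_4 = 17·9103 + 313 = 155064 → 5278121/155064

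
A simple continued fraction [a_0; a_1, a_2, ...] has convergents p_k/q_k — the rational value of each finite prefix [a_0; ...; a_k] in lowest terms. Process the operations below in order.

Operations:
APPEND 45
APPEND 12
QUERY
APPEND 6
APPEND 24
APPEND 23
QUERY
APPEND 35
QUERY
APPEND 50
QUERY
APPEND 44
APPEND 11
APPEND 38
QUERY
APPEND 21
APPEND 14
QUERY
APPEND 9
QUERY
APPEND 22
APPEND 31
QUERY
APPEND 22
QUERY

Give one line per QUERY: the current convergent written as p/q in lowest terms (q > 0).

541/12
1832366/40645
64212335/1424339
3212449116/71257595
59373689937349/1317009608071
17537060949715185/389001892799201
159081954780277939/3528708812563604
109196624004371003072/2422167177657716763
2405843068162277897427/53365698504238967275

APPEND 45: p_0 = 45·1 + 0 = 45, q_0 = 45·0 + 1 = 1 → 45/1
APPEND 12: p_1 = 12·45 + 1 = 541, q_1 = 12·1 + 0 = 12 → 541/12
APPEND 6: p_2 = 6·541 + 45 = 3291, q_2 = 6·12 + 1 = 73 → 3291/73
APPEND 24: p_3 = 24·3291 + 541 = 79525, q_3 = 24·73 + 12 = 1764 → 79525/1764
APPEND 23: p_4 = 23·79525 + 3291 = 1832366, q_4 = 23·1764 + 73 = 40645 → 1832366/40645
APPEND 35: p_5 = 35·1832366 + 79525 = 64212335, q_5 = 35·40645 + 1764 = 1424339 → 64212335/1424339
APPEND 50: p_6 = 50·64212335 + 1832366 = 3212449116, q_6 = 50·1424339 + 40645 = 71257595 → 3212449116/71257595
APPEND 44: p_7 = 44·3212449116 + 64212335 = 141411973439, q_7 = 44·71257595 + 1424339 = 3136758519 → 141411973439/3136758519
APPEND 11: p_8 = 11·141411973439 + 3212449116 = 1558744156945, q_8 = 11·3136758519 + 71257595 = 34575601304 → 1558744156945/34575601304
APPEND 38: p_9 = 38·1558744156945 + 141411973439 = 59373689937349, q_9 = 38·34575601304 + 3136758519 = 1317009608071 → 59373689937349/1317009608071
APPEND 21: p_10 = 21·59373689937349 + 1558744156945 = 1248406232841274, q_10 = 21·1317009608071 + 34575601304 = 27691777370795 → 1248406232841274/27691777370795
APPEND 14: p_11 = 14·1248406232841274 + 59373689937349 = 17537060949715185, q_11 = 14·27691777370795 + 1317009608071 = 389001892799201 → 17537060949715185/389001892799201
APPEND 9: p_12 = 9·17537060949715185 + 1248406232841274 = 159081954780277939, q_12 = 9·389001892799201 + 27691777370795 = 3528708812563604 → 159081954780277939/3528708812563604
APPEND 22: p_13 = 22·159081954780277939 + 17537060949715185 = 3517340066115829843, q_13 = 22·3528708812563604 + 389001892799201 = 78020595769198489 → 3517340066115829843/78020595769198489
APPEND 31: p_14 = 31·3517340066115829843 + 159081954780277939 = 109196624004371003072, q_14 = 31·78020595769198489 + 3528708812563604 = 2422167177657716763 → 109196624004371003072/2422167177657716763
APPEND 22: p_15 = 22·109196624004371003072 + 3517340066115829843 = 2405843068162277897427, q_15 = 22·2422167177657716763 + 78020595769198489 = 53365698504238967275 → 2405843068162277897427/53365698504238967275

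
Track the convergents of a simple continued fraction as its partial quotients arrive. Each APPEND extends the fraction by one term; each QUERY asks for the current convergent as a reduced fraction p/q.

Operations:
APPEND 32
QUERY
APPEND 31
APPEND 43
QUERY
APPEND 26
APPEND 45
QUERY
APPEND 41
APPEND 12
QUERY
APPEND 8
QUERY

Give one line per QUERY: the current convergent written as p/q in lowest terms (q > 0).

32/1
42731/1334
50082686/1563509
24704108186/771226517
199687367613/6233950720

APPEND 32: p_0 = 32·1 + 0 = 32, q_0 = 32·0 + 1 = 1 → 32/1
APPEND 31: p_1 = 31·32 + 1 = 993, q_1 = 31·1 + 0 = 31 → 993/31
APPEND 43: p_2 = 43·993 + 32 = 42731, q_2 = 43·31 + 1 = 1334 → 42731/1334
APPEND 26: p_3 = 26·42731 + 993 = 1111999, q_3 = 26·1334 + 31 = 34715 → 1111999/34715
APPEND 45: p_4 = 45·1111999 + 42731 = 50082686, q_4 = 45·34715 + 1334 = 1563509 → 50082686/1563509
APPEND 41: p_5 = 41·50082686 + 1111999 = 2054502125, q_5 = 41·1563509 + 34715 = 64138584 → 2054502125/64138584
APPEND 12: p_6 = 12·2054502125 + 50082686 = 24704108186, q_6 = 12·64138584 + 1563509 = 771226517 → 24704108186/771226517
APPEND 8: p_7 = 8·24704108186 + 2054502125 = 199687367613, q_7 = 8·771226517 + 64138584 = 6233950720 → 199687367613/6233950720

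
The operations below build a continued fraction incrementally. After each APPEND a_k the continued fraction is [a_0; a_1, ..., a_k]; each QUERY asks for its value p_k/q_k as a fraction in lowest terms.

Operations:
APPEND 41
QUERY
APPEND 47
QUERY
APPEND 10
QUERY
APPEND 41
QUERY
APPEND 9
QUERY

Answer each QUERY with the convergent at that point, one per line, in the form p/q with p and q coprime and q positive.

APPEND 41: p_0 = 41·1 + 0 = 41, q_0 = 41·0 + 1 = 1 → 41/1
APPEND 47: p_1 = 47·41 + 1 = 1928, q_1 = 47·1 + 0 = 47 → 1928/47
APPEND 10: p_2 = 10·1928 + 41 = 19321, q_2 = 10·47 + 1 = 471 → 19321/471
APPEND 41: p_3 = 41·19321 + 1928 = 794089, q_3 = 41·471 + 47 = 19358 → 794089/19358
APPEND 9: p_4 = 9·794089 + 19321 = 7166122, q_4 = 9·19358 + 471 = 174693 → 7166122/174693

41/1
1928/47
19321/471
794089/19358
7166122/174693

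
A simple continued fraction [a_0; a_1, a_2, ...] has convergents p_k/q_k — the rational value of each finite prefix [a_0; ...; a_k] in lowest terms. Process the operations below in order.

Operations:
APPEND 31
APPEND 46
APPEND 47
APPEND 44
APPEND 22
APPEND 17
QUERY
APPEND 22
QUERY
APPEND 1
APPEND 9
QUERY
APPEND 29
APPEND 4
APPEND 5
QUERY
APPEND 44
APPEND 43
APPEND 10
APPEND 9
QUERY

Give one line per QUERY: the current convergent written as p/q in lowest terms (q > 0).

1108825825/35743521
24459219444/788454421
254571626865/8206235899
156843907845759/5055936998768
27197729696941133263/876731584579515934

APPEND 31: p_0 = 31·1 + 0 = 31, q_0 = 31·0 + 1 = 1 → 31/1
APPEND 46: p_1 = 46·31 + 1 = 1427, q_1 = 46·1 + 0 = 46 → 1427/46
APPEND 47: p_2 = 47·1427 + 31 = 67100, q_2 = 47·46 + 1 = 2163 → 67100/2163
APPEND 44: p_3 = 44·67100 + 1427 = 2953827, q_3 = 44·2163 + 46 = 95218 → 2953827/95218
APPEND 22: p_4 = 22·2953827 + 67100 = 65051294, q_4 = 22·95218 + 2163 = 2096959 → 65051294/2096959
APPEND 17: p_5 = 17·65051294 + 2953827 = 1108825825, q_5 = 17·2096959 + 95218 = 35743521 → 1108825825/35743521
APPEND 22: p_6 = 22·1108825825 + 65051294 = 24459219444, q_6 = 22·35743521 + 2096959 = 788454421 → 24459219444/788454421
APPEND 1: p_7 = 1·24459219444 + 1108825825 = 25568045269, q_7 = 1·788454421 + 35743521 = 824197942 → 25568045269/824197942
APPEND 9: p_8 = 9·25568045269 + 24459219444 = 254571626865, q_8 = 9·824197942 + 788454421 = 8206235899 → 254571626865/8206235899
APPEND 29: p_9 = 29·254571626865 + 25568045269 = 7408145224354, q_9 = 29·8206235899 + 824197942 = 238805039013 → 7408145224354/238805039013
APPEND 4: p_10 = 4·7408145224354 + 254571626865 = 29887152524281, q_10 = 4·238805039013 + 8206235899 = 963426391951 → 29887152524281/963426391951
APPEND 5: p_11 = 5·29887152524281 + 7408145224354 = 156843907845759, q_11 = 5·963426391951 + 238805039013 = 5055936998768 → 156843907845759/5055936998768
APPEND 44: p_12 = 44·156843907845759 + 29887152524281 = 6931019097737677, q_12 = 44·5055936998768 + 963426391951 = 223424654337743 → 6931019097737677/223424654337743
APPEND 43: p_13 = 43·6931019097737677 + 156843907845759 = 298190665110565870, q_13 = 43·223424654337743 + 5055936998768 = 9612316073521717 → 298190665110565870/9612316073521717
APPEND 10: p_14 = 10·298190665110565870 + 6931019097737677 = 2988837670203396377, q_14 = 10·9612316073521717 + 223424654337743 = 96346585389554913 → 2988837670203396377/96346585389554913
APPEND 9: p_15 = 9·2988837670203396377 + 298190665110565870 = 27197729696941133263, q_15 = 9·96346585389554913 + 9612316073521717 = 876731584579515934 → 27197729696941133263/876731584579515934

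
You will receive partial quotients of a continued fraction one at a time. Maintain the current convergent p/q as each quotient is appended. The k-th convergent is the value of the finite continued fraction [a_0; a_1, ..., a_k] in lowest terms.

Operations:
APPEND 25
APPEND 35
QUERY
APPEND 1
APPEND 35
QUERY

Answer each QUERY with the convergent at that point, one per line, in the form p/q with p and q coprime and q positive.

APPEND 25: p_0 = 25·1 + 0 = 25, q_0 = 25·0 + 1 = 1 → 25/1
APPEND 35: p_1 = 35·25 + 1 = 876, q_1 = 35·1 + 0 = 35 → 876/35
APPEND 1: p_2 = 1·876 + 25 = 901, q_2 = 1·35 + 1 = 36 → 901/36
APPEND 35: p_3 = 35·901 + 876 = 32411, q_3 = 35·36 + 35 = 1295 → 32411/1295

876/35
32411/1295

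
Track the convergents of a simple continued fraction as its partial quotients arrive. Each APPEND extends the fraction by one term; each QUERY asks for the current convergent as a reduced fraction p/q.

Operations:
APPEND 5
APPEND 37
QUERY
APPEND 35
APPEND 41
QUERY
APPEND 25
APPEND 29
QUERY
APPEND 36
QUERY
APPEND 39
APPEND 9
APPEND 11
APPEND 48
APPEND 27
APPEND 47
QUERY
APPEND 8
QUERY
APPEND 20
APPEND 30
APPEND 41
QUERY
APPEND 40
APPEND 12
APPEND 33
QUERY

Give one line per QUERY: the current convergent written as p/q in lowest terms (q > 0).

APPEND 5: p_0 = 5·1 + 0 = 5, q_0 = 5·0 + 1 = 1 → 5/1
APPEND 37: p_1 = 37·5 + 1 = 186, q_1 = 37·1 + 0 = 37 → 186/37
APPEND 35: p_2 = 35·186 + 5 = 6515, q_2 = 35·37 + 1 = 1296 → 6515/1296
APPEND 41: p_3 = 41·6515 + 186 = 267301, q_3 = 41·1296 + 37 = 53173 → 267301/53173
APPEND 25: p_4 = 25·267301 + 6515 = 6689040, q_4 = 25·53173 + 1296 = 1330621 → 6689040/1330621
APPEND 29: p_5 = 29·6689040 + 267301 = 194249461, q_5 = 29·1330621 + 53173 = 38641182 → 194249461/38641182
APPEND 36: p_6 = 36·194249461 + 6689040 = 6999669636, q_6 = 36·38641182 + 1330621 = 1392413173 → 6999669636/1392413173
APPEND 39: p_7 = 39·6999669636 + 194249461 = 273181365265, q_7 = 39·1392413173 + 38641182 = 54342754929 → 273181365265/54342754929
APPEND 9: p_8 = 9·273181365265 + 6999669636 = 2465631957021, q_8 = 9·54342754929 + 1392413173 = 490477207534 → 2465631957021/490477207534
APPEND 11: p_9 = 11·2465631957021 + 273181365265 = 27395132892496, q_9 = 11·490477207534 + 54342754929 = 5449592037803 → 27395132892496/5449592037803
APPEND 48: p_10 = 48·27395132892496 + 2465631957021 = 1317432010796829, q_10 = 48·5449592037803 + 490477207534 = 262070895022078 → 1317432010796829/262070895022078
APPEND 27: p_11 = 27·1317432010796829 + 27395132892496 = 35598059424406879, q_11 = 27·262070895022078 + 5449592037803 = 7081363757633909 → 35598059424406879/7081363757633909
APPEND 47: p_12 = 47·35598059424406879 + 1317432010796829 = 1674426224957920142, q_12 = 47·7081363757633909 + 262070895022078 = 333086167503815801 → 1674426224957920142/333086167503815801
APPEND 8: p_13 = 8·1674426224957920142 + 35598059424406879 = 13431007859087768015, q_13 = 8·333086167503815801 + 7081363757633909 = 2671770703788160317 → 13431007859087768015/2671770703788160317
APPEND 20: p_14 = 20·13431007859087768015 + 1674426224957920142 = 270294583406713280442, q_14 = 20·2671770703788160317 + 333086167503815801 = 53768500243267022141 → 270294583406713280442/53768500243267022141
APPEND 30: p_15 = 30·270294583406713280442 + 13431007859087768015 = 8122268510060486181275, q_15 = 30·53768500243267022141 + 2671770703788160317 = 1615726778001798824547 → 8122268510060486181275/1615726778001798824547
APPEND 41: p_16 = 41·8122268510060486181275 + 270294583406713280442 = 333283303495886646712717, q_16 = 41·1615726778001798824547 + 53768500243267022141 = 66298566398317018828568 → 333283303495886646712717/66298566398317018828568
APPEND 40: p_17 = 40·333283303495886646712717 + 8122268510060486181275 = 13339454408345526354689955, q_17 = 40·66298566398317018828568 + 1615726778001798824547 = 2653558382710682551967267 → 13339454408345526354689955/2653558382710682551967267
APPEND 12: p_18 = 12·13339454408345526354689955 + 333283303495886646712717 = 160406736203642202902992177, q_18 = 12·2653558382710682551967267 + 66298566398317018828568 = 31908999158926507642435772 → 160406736203642202902992177/31908999158926507642435772
APPEND 33: p_19 = 33·160406736203642202902992177 + 13339454408345526354689955 = 5306761749128538222153431796, q_19 = 33·31908999158926507642435772 + 2653558382710682551967267 = 1055650530627285434752347743 → 5306761749128538222153431796/1055650530627285434752347743

186/37
267301/53173
194249461/38641182
6999669636/1392413173
1674426224957920142/333086167503815801
13431007859087768015/2671770703788160317
333283303495886646712717/66298566398317018828568
5306761749128538222153431796/1055650530627285434752347743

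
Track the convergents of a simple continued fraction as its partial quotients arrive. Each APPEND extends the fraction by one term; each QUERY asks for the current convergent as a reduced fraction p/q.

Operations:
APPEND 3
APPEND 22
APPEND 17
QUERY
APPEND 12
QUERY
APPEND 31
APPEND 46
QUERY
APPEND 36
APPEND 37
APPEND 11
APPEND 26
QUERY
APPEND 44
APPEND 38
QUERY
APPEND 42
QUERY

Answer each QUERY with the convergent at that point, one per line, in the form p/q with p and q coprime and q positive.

APPEND 3: p_0 = 3·1 + 0 = 3, q_0 = 3·0 + 1 = 1 → 3/1
APPEND 22: p_1 = 22·3 + 1 = 67, q_1 = 22·1 + 0 = 22 → 67/22
APPEND 17: p_2 = 17·67 + 3 = 1142, q_2 = 17·22 + 1 = 375 → 1142/375
APPEND 12: p_3 = 12·1142 + 67 = 13771, q_3 = 12·375 + 22 = 4522 → 13771/4522
APPEND 31: p_4 = 31·13771 + 1142 = 428043, q_4 = 31·4522 + 375 = 140557 → 428043/140557
APPEND 46: p_5 = 46·428043 + 13771 = 19703749, q_5 = 46·140557 + 4522 = 6470144 → 19703749/6470144
APPEND 36: p_6 = 36·19703749 + 428043 = 709763007, q_6 = 36·6470144 + 140557 = 233065741 → 709763007/233065741
APPEND 37: p_7 = 37·709763007 + 19703749 = 26280935008, q_7 = 37·233065741 + 6470144 = 8629902561 → 26280935008/8629902561
APPEND 11: p_8 = 11·26280935008 + 709763007 = 289800048095, q_8 = 11·8629902561 + 233065741 = 95161993912 → 289800048095/95161993912
APPEND 26: p_9 = 26·289800048095 + 26280935008 = 7561082185478, q_9 = 26·95161993912 + 8629902561 = 2482841744273 → 7561082185478/2482841744273
APPEND 44: p_10 = 44·7561082185478 + 289800048095 = 332977416209127, q_10 = 44·2482841744273 + 95161993912 = 109340198741924 → 332977416209127/109340198741924
APPEND 38: p_11 = 38·332977416209127 + 7561082185478 = 12660702898132304, q_11 = 38·109340198741924 + 2482841744273 = 4157410393937385 → 12660702898132304/4157410393937385
APPEND 42: p_12 = 42·12660702898132304 + 332977416209127 = 532082499137765895, q_12 = 42·4157410393937385 + 109340198741924 = 174720576744112094 → 532082499137765895/174720576744112094

1142/375
13771/4522
19703749/6470144
7561082185478/2482841744273
12660702898132304/4157410393937385
532082499137765895/174720576744112094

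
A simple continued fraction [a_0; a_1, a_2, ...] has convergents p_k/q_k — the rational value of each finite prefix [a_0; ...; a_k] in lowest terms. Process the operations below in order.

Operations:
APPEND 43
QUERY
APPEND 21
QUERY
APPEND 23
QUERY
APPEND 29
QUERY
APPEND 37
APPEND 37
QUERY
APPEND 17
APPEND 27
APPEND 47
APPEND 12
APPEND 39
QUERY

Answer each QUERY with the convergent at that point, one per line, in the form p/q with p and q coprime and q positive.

43/1
904/21
20835/484
605119/14057
829783925/19275998
8448700445925579/196264506929633

APPEND 43: p_0 = 43·1 + 0 = 43, q_0 = 43·0 + 1 = 1 → 43/1
APPEND 21: p_1 = 21·43 + 1 = 904, q_1 = 21·1 + 0 = 21 → 904/21
APPEND 23: p_2 = 23·904 + 43 = 20835, q_2 = 23·21 + 1 = 484 → 20835/484
APPEND 29: p_3 = 29·20835 + 904 = 605119, q_3 = 29·484 + 21 = 14057 → 605119/14057
APPEND 37: p_4 = 37·605119 + 20835 = 22410238, q_4 = 37·14057 + 484 = 520593 → 22410238/520593
APPEND 37: p_5 = 37·22410238 + 605119 = 829783925, q_5 = 37·520593 + 14057 = 19275998 → 829783925/19275998
APPEND 17: p_6 = 17·829783925 + 22410238 = 14128736963, q_6 = 17·19275998 + 520593 = 328212559 → 14128736963/328212559
APPEND 27: p_7 = 27·14128736963 + 829783925 = 382305681926, q_7 = 27·328212559 + 19275998 = 8881015091 → 382305681926/8881015091
APPEND 47: p_8 = 47·382305681926 + 14128736963 = 17982495787485, q_8 = 47·8881015091 + 328212559 = 417735921836 → 17982495787485/417735921836
APPEND 12: p_9 = 12·17982495787485 + 382305681926 = 216172255131746, q_9 = 12·417735921836 + 8881015091 = 5021712077123 → 216172255131746/5021712077123
APPEND 39: p_10 = 39·216172255131746 + 17982495787485 = 8448700445925579, q_10 = 39·5021712077123 + 417735921836 = 196264506929633 → 8448700445925579/196264506929633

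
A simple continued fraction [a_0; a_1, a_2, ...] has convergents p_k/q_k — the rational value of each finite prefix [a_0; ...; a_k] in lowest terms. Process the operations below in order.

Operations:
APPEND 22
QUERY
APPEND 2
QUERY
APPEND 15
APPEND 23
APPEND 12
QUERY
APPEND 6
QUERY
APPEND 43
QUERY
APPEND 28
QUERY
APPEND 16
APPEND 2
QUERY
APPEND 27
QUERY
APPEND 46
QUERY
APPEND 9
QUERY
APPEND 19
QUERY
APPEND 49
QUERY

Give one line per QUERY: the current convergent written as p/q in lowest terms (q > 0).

22/1
45/2
193609/8611
1177730/52381
50835999/2260994
1424585702/63360213
47113000164/2095409017
1294895211659/57592067861
59612292736478/2651330530623
537805529839961/23919566843468
10277917359695737/457123100556515
504155756154931074/22422951494112703

APPEND 22: p_0 = 22·1 + 0 = 22, q_0 = 22·0 + 1 = 1 → 22/1
APPEND 2: p_1 = 2·22 + 1 = 45, q_1 = 2·1 + 0 = 2 → 45/2
APPEND 15: p_2 = 15·45 + 22 = 697, q_2 = 15·2 + 1 = 31 → 697/31
APPEND 23: p_3 = 23·697 + 45 = 16076, q_3 = 23·31 + 2 = 715 → 16076/715
APPEND 12: p_4 = 12·16076 + 697 = 193609, q_4 = 12·715 + 31 = 8611 → 193609/8611
APPEND 6: p_5 = 6·193609 + 16076 = 1177730, q_5 = 6·8611 + 715 = 52381 → 1177730/52381
APPEND 43: p_6 = 43·1177730 + 193609 = 50835999, q_6 = 43·52381 + 8611 = 2260994 → 50835999/2260994
APPEND 28: p_7 = 28·50835999 + 1177730 = 1424585702, q_7 = 28·2260994 + 52381 = 63360213 → 1424585702/63360213
APPEND 16: p_8 = 16·1424585702 + 50835999 = 22844207231, q_8 = 16·63360213 + 2260994 = 1016024402 → 22844207231/1016024402
APPEND 2: p_9 = 2·22844207231 + 1424585702 = 47113000164, q_9 = 2·1016024402 + 63360213 = 2095409017 → 47113000164/2095409017
APPEND 27: p_10 = 27·47113000164 + 22844207231 = 1294895211659, q_10 = 27·2095409017 + 1016024402 = 57592067861 → 1294895211659/57592067861
APPEND 46: p_11 = 46·1294895211659 + 47113000164 = 59612292736478, q_11 = 46·57592067861 + 2095409017 = 2651330530623 → 59612292736478/2651330530623
APPEND 9: p_12 = 9·59612292736478 + 1294895211659 = 537805529839961, q_12 = 9·2651330530623 + 57592067861 = 23919566843468 → 537805529839961/23919566843468
APPEND 19: p_13 = 19·537805529839961 + 59612292736478 = 10277917359695737, q_13 = 19·23919566843468 + 2651330530623 = 457123100556515 → 10277917359695737/457123100556515
APPEND 49: p_14 = 49·10277917359695737 + 537805529839961 = 504155756154931074, q_14 = 49·457123100556515 + 23919566843468 = 22422951494112703 → 504155756154931074/22422951494112703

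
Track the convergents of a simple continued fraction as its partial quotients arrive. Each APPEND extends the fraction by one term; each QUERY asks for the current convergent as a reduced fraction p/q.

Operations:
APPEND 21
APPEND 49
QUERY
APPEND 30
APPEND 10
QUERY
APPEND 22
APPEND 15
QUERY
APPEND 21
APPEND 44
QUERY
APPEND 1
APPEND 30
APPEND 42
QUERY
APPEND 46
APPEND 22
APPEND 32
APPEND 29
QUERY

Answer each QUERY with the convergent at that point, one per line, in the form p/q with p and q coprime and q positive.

APPEND 21: p_0 = 21·1 + 0 = 21, q_0 = 21·0 + 1 = 1 → 21/1
APPEND 49: p_1 = 49·21 + 1 = 1030, q_1 = 49·1 + 0 = 49 → 1030/49
APPEND 30: p_2 = 30·1030 + 21 = 30921, q_2 = 30·49 + 1 = 1471 → 30921/1471
APPEND 10: p_3 = 10·30921 + 1030 = 310240, q_3 = 10·1471 + 49 = 14759 → 310240/14759
APPEND 22: p_4 = 22·310240 + 30921 = 6856201, q_4 = 22·14759 + 1471 = 326169 → 6856201/326169
APPEND 15: p_5 = 15·6856201 + 310240 = 103153255, q_5 = 15·326169 + 14759 = 4907294 → 103153255/4907294
APPEND 21: p_6 = 21·103153255 + 6856201 = 2173074556, q_6 = 21·4907294 + 326169 = 103379343 → 2173074556/103379343
APPEND 44: p_7 = 44·2173074556 + 103153255 = 95718433719, q_7 = 44·103379343 + 4907294 = 4553598386 → 95718433719/4553598386
APPEND 1: p_8 = 1·95718433719 + 2173074556 = 97891508275, q_8 = 1·4553598386 + 103379343 = 4656977729 → 97891508275/4656977729
APPEND 30: p_9 = 30·97891508275 + 95718433719 = 3032463681969, q_9 = 30·4656977729 + 4553598386 = 144262930256 → 3032463681969/144262930256
APPEND 42: p_10 = 42·3032463681969 + 97891508275 = 127461366150973, q_10 = 42·144262930256 + 4656977729 = 6063700048481 → 127461366150973/6063700048481
APPEND 46: p_11 = 46·127461366150973 + 3032463681969 = 5866255306626727, q_11 = 46·6063700048481 + 144262930256 = 279074465160382 → 5866255306626727/279074465160382
APPEND 22: p_12 = 22·5866255306626727 + 127461366150973 = 129185078111938967, q_12 = 22·279074465160382 + 6063700048481 = 6145701933576885 → 129185078111938967/6145701933576885
APPEND 32: p_13 = 32·129185078111938967 + 5866255306626727 = 4139788754888673671, q_13 = 32·6145701933576885 + 279074465160382 = 196941536339620702 → 4139788754888673671/196941536339620702
APPEND 29: p_14 = 29·4139788754888673671 + 129185078111938967 = 120183058969883475426, q_14 = 29·196941536339620702 + 6145701933576885 = 5717450255782577243 → 120183058969883475426/5717450255782577243

1030/49
310240/14759
103153255/4907294
95718433719/4553598386
127461366150973/6063700048481
120183058969883475426/5717450255782577243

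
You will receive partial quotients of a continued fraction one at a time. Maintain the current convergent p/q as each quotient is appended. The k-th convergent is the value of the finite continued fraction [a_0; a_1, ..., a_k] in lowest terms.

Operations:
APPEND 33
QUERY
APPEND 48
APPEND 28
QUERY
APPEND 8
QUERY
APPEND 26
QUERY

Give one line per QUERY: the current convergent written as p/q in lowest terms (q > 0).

33/1
44413/1345
356889/10808
9323527/282353

APPEND 33: p_0 = 33·1 + 0 = 33, q_0 = 33·0 + 1 = 1 → 33/1
APPEND 48: p_1 = 48·33 + 1 = 1585, q_1 = 48·1 + 0 = 48 → 1585/48
APPEND 28: p_2 = 28·1585 + 33 = 44413, q_2 = 28·48 + 1 = 1345 → 44413/1345
APPEND 8: p_3 = 8·44413 + 1585 = 356889, q_3 = 8·1345 + 48 = 10808 → 356889/10808
APPEND 26: p_4 = 26·356889 + 44413 = 9323527, q_4 = 26·10808 + 1345 = 282353 → 9323527/282353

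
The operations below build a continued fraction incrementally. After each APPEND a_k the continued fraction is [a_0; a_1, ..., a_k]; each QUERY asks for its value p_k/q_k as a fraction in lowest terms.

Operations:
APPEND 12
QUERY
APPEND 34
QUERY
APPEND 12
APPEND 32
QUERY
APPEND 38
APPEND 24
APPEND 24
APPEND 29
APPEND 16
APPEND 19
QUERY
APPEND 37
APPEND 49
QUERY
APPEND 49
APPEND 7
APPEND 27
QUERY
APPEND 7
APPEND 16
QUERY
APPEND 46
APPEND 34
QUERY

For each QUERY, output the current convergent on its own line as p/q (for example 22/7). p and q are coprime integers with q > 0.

APPEND 12: p_0 = 12·1 + 0 = 12, q_0 = 12·0 + 1 = 1 → 12/1
APPEND 34: p_1 = 34·12 + 1 = 409, q_1 = 34·1 + 0 = 34 → 409/34
APPEND 12: p_2 = 12·409 + 12 = 4920, q_2 = 12·34 + 1 = 409 → 4920/409
APPEND 32: p_3 = 32·4920 + 409 = 157849, q_3 = 32·409 + 34 = 13122 → 157849/13122
APPEND 38: p_4 = 38·157849 + 4920 = 6003182, q_4 = 38·13122 + 409 = 499045 → 6003182/499045
APPEND 24: p_5 = 24·6003182 + 157849 = 144234217, q_5 = 24·499045 + 13122 = 11990202 → 144234217/11990202
APPEND 24: p_6 = 24·144234217 + 6003182 = 3467624390, q_6 = 24·11990202 + 499045 = 288263893 → 3467624390/288263893
APPEND 29: p_7 = 29·3467624390 + 144234217 = 100705341527, q_7 = 29·288263893 + 11990202 = 8371643099 → 100705341527/8371643099
APPEND 16: p_8 = 16·100705341527 + 3467624390 = 1614753088822, q_8 = 16·8371643099 + 288263893 = 134234553477 → 1614753088822/134234553477
APPEND 19: p_9 = 19·1614753088822 + 100705341527 = 30781014029145, q_9 = 19·134234553477 + 8371643099 = 2558828159162 → 30781014029145/2558828159162
APPEND 37: p_10 = 37·30781014029145 + 1614753088822 = 1140512272167187, q_10 = 37·2558828159162 + 134234553477 = 94810876442471 → 1140512272167187/94810876442471
APPEND 49: p_11 = 49·1140512272167187 + 30781014029145 = 55915882350221308, q_11 = 49·94810876442471 + 2558828159162 = 4648291773840241 → 55915882350221308/4648291773840241
APPEND 49: p_12 = 49·55915882350221308 + 1140512272167187 = 2741018747433011279, q_12 = 49·4648291773840241 + 94810876442471 = 227861107794614280 → 2741018747433011279/227861107794614280
APPEND 7: p_13 = 7·2741018747433011279 + 55915882350221308 = 19243047114381300261, q_13 = 7·227861107794614280 + 4648291773840241 = 1599676046336140201 → 19243047114381300261/1599676046336140201
APPEND 27: p_14 = 27·19243047114381300261 + 2741018747433011279 = 522303290835728118326, q_14 = 27·1599676046336140201 + 227861107794614280 = 43419114358870399707 → 522303290835728118326/43419114358870399707
APPEND 7: p_15 = 7·522303290835728118326 + 19243047114381300261 = 3675366082964478128543, q_15 = 7·43419114358870399707 + 1599676046336140201 = 305533476558428938150 → 3675366082964478128543/305533476558428938150
APPEND 16: p_16 = 16·3675366082964478128543 + 522303290835728118326 = 59328160618267378175014, q_16 = 16·305533476558428938150 + 43419114358870399707 = 4931954739293733410107 → 59328160618267378175014/4931954739293733410107
APPEND 46: p_17 = 46·59328160618267378175014 + 3675366082964478128543 = 2732770754523263874179187, q_17 = 46·4931954739293733410107 + 305533476558428938150 = 227175451484070165803072 → 2732770754523263874179187/227175451484070165803072
APPEND 34: p_18 = 34·2732770754523263874179187 + 59328160618267378175014 = 92973533814409239100267372, q_18 = 34·227175451484070165803072 + 4931954739293733410107 = 7728897305197679370714555 → 92973533814409239100267372/7728897305197679370714555

12/1
409/34
157849/13122
30781014029145/2558828159162
55915882350221308/4648291773840241
522303290835728118326/43419114358870399707
59328160618267378175014/4931954739293733410107
92973533814409239100267372/7728897305197679370714555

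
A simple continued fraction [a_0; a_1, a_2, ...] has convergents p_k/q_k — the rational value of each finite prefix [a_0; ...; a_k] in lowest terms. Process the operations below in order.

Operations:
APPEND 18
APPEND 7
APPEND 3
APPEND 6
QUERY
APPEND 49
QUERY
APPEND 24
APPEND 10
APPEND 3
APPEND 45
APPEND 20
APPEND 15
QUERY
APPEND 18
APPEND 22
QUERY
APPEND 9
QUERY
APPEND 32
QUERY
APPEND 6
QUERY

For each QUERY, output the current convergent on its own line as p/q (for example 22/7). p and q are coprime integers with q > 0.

2521/139
123928/6833
1265363545778/69768164643
504199035310060/27799948422511
4560651939234371/251459998541593
146445061090809932/8074519901753487
883231018484093963/48698579409062515

APPEND 18: p_0 = 18·1 + 0 = 18, q_0 = 18·0 + 1 = 1 → 18/1
APPEND 7: p_1 = 7·18 + 1 = 127, q_1 = 7·1 + 0 = 7 → 127/7
APPEND 3: p_2 = 3·127 + 18 = 399, q_2 = 3·7 + 1 = 22 → 399/22
APPEND 6: p_3 = 6·399 + 127 = 2521, q_3 = 6·22 + 7 = 139 → 2521/139
APPEND 49: p_4 = 49·2521 + 399 = 123928, q_4 = 49·139 + 22 = 6833 → 123928/6833
APPEND 24: p_5 = 24·123928 + 2521 = 2976793, q_5 = 24·6833 + 139 = 164131 → 2976793/164131
APPEND 10: p_6 = 10·2976793 + 123928 = 29891858, q_6 = 10·164131 + 6833 = 1648143 → 29891858/1648143
APPEND 3: p_7 = 3·29891858 + 2976793 = 92652367, q_7 = 3·1648143 + 164131 = 5108560 → 92652367/5108560
APPEND 45: p_8 = 45·92652367 + 29891858 = 4199248373, q_8 = 45·5108560 + 1648143 = 231533343 → 4199248373/231533343
APPEND 20: p_9 = 20·4199248373 + 92652367 = 84077619827, q_9 = 20·231533343 + 5108560 = 4635775420 → 84077619827/4635775420
APPEND 15: p_10 = 15·84077619827 + 4199248373 = 1265363545778, q_10 = 15·4635775420 + 231533343 = 69768164643 → 1265363545778/69768164643
APPEND 18: p_11 = 18·1265363545778 + 84077619827 = 22860621443831, q_11 = 18·69768164643 + 4635775420 = 1260462738994 → 22860621443831/1260462738994
APPEND 22: p_12 = 22·22860621443831 + 1265363545778 = 504199035310060, q_12 = 22·1260462738994 + 69768164643 = 27799948422511 → 504199035310060/27799948422511
APPEND 9: p_13 = 9·504199035310060 + 22860621443831 = 4560651939234371, q_13 = 9·27799948422511 + 1260462738994 = 251459998541593 → 4560651939234371/251459998541593
APPEND 32: p_14 = 32·4560651939234371 + 504199035310060 = 146445061090809932, q_14 = 32·251459998541593 + 27799948422511 = 8074519901753487 → 146445061090809932/8074519901753487
APPEND 6: p_15 = 6·146445061090809932 + 4560651939234371 = 883231018484093963, q_15 = 6·8074519901753487 + 251459998541593 = 48698579409062515 → 883231018484093963/48698579409062515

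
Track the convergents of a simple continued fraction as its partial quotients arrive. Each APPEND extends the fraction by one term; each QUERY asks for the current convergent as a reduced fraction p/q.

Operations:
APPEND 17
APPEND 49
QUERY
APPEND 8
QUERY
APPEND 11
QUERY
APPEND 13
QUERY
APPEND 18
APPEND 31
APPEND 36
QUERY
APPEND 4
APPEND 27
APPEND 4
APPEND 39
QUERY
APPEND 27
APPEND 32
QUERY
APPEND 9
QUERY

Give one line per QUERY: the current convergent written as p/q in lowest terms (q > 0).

APPEND 17: p_0 = 17·1 + 0 = 17, q_0 = 17·0 + 1 = 1 → 17/1
APPEND 49: p_1 = 49·17 + 1 = 834, q_1 = 49·1 + 0 = 49 → 834/49
APPEND 8: p_2 = 8·834 + 17 = 6689, q_2 = 8·49 + 1 = 393 → 6689/393
APPEND 11: p_3 = 11·6689 + 834 = 74413, q_3 = 11·393 + 49 = 4372 → 74413/4372
APPEND 13: p_4 = 13·74413 + 6689 = 974058, q_4 = 13·4372 + 393 = 57229 → 974058/57229
APPEND 18: p_5 = 18·974058 + 74413 = 17607457, q_5 = 18·57229 + 4372 = 1034494 → 17607457/1034494
APPEND 31: p_6 = 31·17607457 + 974058 = 546805225, q_6 = 31·1034494 + 57229 = 32126543 → 546805225/32126543
APPEND 36: p_7 = 36·546805225 + 17607457 = 19702595557, q_7 = 36·32126543 + 1034494 = 1157590042 → 19702595557/1157590042
APPEND 4: p_8 = 4·19702595557 + 546805225 = 79357187453, q_8 = 4·1157590042 + 32126543 = 4662486711 → 79357187453/4662486711
APPEND 27: p_9 = 27·79357187453 + 19702595557 = 2162346656788, q_9 = 27·4662486711 + 1157590042 = 127044731239 → 2162346656788/127044731239
APPEND 4: p_10 = 4·2162346656788 + 79357187453 = 8728743814605, q_10 = 4·127044731239 + 4662486711 = 512841411667 → 8728743814605/512841411667
APPEND 39: p_11 = 39·8728743814605 + 2162346656788 = 342583355426383, q_11 = 39·512841411667 + 127044731239 = 20127859786252 → 342583355426383/20127859786252
APPEND 27: p_12 = 27·342583355426383 + 8728743814605 = 9258479340326946, q_12 = 27·20127859786252 + 512841411667 = 543965055640471 → 9258479340326946/543965055640471
APPEND 32: p_13 = 32·9258479340326946 + 342583355426383 = 296613922245888655, q_13 = 32·543965055640471 + 20127859786252 = 17427009640281324 → 296613922245888655/17427009640281324
APPEND 9: p_14 = 9·296613922245888655 + 9258479340326946 = 2678783779553324841, q_14 = 9·17427009640281324 + 543965055640471 = 157387051818172387 → 2678783779553324841/157387051818172387

834/49
6689/393
74413/4372
974058/57229
19702595557/1157590042
342583355426383/20127859786252
296613922245888655/17427009640281324
2678783779553324841/157387051818172387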